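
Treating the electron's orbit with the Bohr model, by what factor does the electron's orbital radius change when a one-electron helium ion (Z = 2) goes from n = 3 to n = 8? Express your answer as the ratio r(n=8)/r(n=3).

64/9

r ∝ Z^-1 · n^2; with Z fixed, r ∝ n^2.
r(n=8)/r(n=3) = (8/3)^2 = 64/9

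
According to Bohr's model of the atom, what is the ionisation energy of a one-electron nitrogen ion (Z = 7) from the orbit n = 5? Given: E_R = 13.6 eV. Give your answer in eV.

E_n = −E_R·Z²/n² = −13.6 × 7²/5² eV = -26.7 eV
Ionisation energy = −E_n = 26.7 eV

26.7 eV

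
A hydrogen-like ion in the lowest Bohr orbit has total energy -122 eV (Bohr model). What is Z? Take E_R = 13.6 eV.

E_n = −E_R Z²/n² ⇒ Z² = −E_n n²/E_R = 122 × 1² / 13.6 ≈ 8.97
Z = 3

3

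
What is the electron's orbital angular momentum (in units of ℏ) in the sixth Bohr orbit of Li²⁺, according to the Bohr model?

L_n = nℏ, so L/ℏ = n = 6.

6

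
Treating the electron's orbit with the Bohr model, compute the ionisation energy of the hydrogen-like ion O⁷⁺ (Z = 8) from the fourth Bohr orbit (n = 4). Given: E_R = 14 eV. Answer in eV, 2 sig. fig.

E_n = −E_R·Z²/n² = −14 × 8²/4² eV = -56 eV
Ionisation energy = −E_n = 56 eV

56 eV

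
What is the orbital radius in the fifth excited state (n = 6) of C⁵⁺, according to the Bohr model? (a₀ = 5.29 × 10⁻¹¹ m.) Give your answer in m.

3.17 × 10⁻¹⁰ m

r_n = n²a₀/Z = 6² × 5.29 × 10⁻¹¹ / 6
    = 36 × 5.29 × 10⁻¹¹ / 6 = 3.17 × 10⁻¹⁰ m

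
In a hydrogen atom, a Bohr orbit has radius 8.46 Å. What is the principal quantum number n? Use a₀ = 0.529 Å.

r_n = n²a₀/Z ⇒ n² = rZ/a₀ = 8.46 × 1 / 0.529 ≈ 15.99
n = 4

4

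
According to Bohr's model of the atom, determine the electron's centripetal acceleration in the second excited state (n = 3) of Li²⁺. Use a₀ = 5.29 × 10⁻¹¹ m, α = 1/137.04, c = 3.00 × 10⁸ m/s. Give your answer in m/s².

3.02 × 10²² m/s²

r = n²a₀/Z = 1.59 × 10⁻¹⁰ m, v = Zαc/n = 2.19 × 10⁶ m/s
a = v²/r = (2.19 × 10⁶)² / 1.59 × 10⁻¹⁰ = 3.02 × 10²² m/s²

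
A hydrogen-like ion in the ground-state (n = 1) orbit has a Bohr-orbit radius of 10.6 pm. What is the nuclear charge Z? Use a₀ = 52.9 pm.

r_n = n²a₀/Z ⇒ Z = n²a₀/r = 1² × 52.9 / 10.6 ≈ 4.99
Z = 5

5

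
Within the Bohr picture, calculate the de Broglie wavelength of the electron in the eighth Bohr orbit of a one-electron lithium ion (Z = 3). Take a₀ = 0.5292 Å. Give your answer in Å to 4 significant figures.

The Bohr quantisation condition is nλ = 2πr_n.
r_n = n²a₀/Z = 11.29 Å
λ = 2πr_n/n = 2π·11.29/8 = 8.867 Å

8.867 Å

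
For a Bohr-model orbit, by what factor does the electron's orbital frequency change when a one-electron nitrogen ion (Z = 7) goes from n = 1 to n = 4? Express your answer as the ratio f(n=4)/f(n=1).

f ∝ Z^2 · n^-3; with Z fixed, f ∝ n^-3.
f(n=4)/f(n=1) = (4/1)^-3 = 1/64

1/64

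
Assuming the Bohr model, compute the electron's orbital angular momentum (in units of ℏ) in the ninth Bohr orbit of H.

L_n = nℏ, so L/ℏ = n = 9.

9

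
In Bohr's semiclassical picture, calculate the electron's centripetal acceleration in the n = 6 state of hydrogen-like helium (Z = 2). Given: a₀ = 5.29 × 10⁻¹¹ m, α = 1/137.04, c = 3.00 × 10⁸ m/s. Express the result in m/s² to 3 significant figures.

5.59 × 10²⁰ m/s²

r = n²a₀/Z = 9.52 × 10⁻¹⁰ m, v = Zαc/n = 7.30 × 10⁵ m/s
a = v²/r = (7.30 × 10⁵)² / 9.52 × 10⁻¹⁰ = 5.59 × 10²⁰ m/s²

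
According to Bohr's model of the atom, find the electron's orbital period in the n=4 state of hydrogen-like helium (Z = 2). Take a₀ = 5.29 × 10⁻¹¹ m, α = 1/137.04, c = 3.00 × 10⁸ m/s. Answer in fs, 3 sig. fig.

2.43 fs

r = n²a₀/Z = 4²·5.29 × 10⁻¹¹/2 = 4.23 × 10⁻¹⁰ m
v = Zαc/n = 2·0.00730·3.00 × 10⁸/4 = 1.09 × 10⁶ m/s
T = 2πr/v = 2.43 × 10⁻¹⁵ s = 2.43 fs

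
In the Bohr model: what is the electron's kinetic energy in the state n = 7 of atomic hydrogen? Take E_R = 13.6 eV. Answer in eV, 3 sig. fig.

For a Coulomb orbit the virial theorem gives K = −E_n.
E_n = −E_R·Z²/n², so K = E_R·Z²/n² = 13.6 × 1²/7² = 0.278 eV

0.278 eV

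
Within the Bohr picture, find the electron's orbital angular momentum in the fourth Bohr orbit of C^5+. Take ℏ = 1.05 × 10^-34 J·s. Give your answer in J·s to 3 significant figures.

L_n = nℏ = 4 × 1.05 × 10^-34 = 4.20 × 10^-34 J·s

4.20 × 10^-34 J·s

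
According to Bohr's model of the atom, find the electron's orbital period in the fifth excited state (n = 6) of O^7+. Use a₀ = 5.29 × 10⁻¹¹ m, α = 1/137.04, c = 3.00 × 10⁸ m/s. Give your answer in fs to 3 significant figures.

0.512 fs

r = n²a₀/Z = 6²·5.29 × 10⁻¹¹/8 = 2.38 × 10⁻¹⁰ m
v = Zαc/n = 8·0.00730·3.00 × 10⁸/6 = 2.92 × 10⁶ m/s
T = 2πr/v = 5.12 × 10⁻¹⁶ s = 0.512 fs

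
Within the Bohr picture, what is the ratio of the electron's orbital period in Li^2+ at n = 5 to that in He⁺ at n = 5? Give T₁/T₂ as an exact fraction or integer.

T ∝ Z^-2 · n^3
T₁/T₂ = (3/2)^-2 · (5/5)^3 = 4/9

4/9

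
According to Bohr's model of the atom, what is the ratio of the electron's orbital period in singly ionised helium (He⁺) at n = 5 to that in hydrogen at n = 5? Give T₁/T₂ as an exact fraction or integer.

1/4

T ∝ Z^-2 · n^3
T₁/T₂ = (2/1)^-2 · (5/5)^3 = 1/4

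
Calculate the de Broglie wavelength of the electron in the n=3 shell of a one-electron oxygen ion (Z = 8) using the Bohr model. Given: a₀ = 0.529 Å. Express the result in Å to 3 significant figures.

The Bohr quantisation condition is nλ = 2πr_n.
r_n = n²a₀/Z = 0.595 Å
λ = 2πr_n/n = 2π·0.595/3 = 1.25 Å

1.25 Å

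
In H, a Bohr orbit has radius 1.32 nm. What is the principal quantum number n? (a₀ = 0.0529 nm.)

r_n = n²a₀/Z ⇒ n² = rZ/a₀ = 1.32 × 1 / 0.0529 ≈ 24.95
n = 5

5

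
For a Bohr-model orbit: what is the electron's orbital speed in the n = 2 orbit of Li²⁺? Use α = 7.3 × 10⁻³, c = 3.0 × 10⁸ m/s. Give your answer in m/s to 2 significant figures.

v_n = Zαc/n = 3 × 0.0073 × 3.0 × 10⁸ / 2
    = 3.3 × 10⁶ m/s

3.3 × 10⁶ m/s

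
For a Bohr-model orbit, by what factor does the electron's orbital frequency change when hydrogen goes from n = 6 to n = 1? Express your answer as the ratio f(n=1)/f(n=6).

216

f ∝ Z^2 · n^-3; with Z fixed, f ∝ n^-3.
f(n=1)/f(n=6) = (1/6)^-3 = 216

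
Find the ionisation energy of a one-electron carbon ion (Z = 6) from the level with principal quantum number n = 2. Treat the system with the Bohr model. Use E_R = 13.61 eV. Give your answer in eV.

122.5 eV

E_n = −E_R·Z²/n² = −13.61 × 6²/2² eV = -122.5 eV
Ionisation energy = −E_n = 122.5 eV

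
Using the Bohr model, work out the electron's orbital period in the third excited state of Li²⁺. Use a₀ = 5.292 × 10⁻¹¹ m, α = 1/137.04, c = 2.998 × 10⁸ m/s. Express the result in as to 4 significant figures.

r = n²a₀/Z = 4²·5.292 × 10⁻¹¹/3 = 2.822 × 10⁻¹⁰ m
v = Zαc/n = 3·0.007297·2.998 × 10⁸/4 = 1.641 × 10⁶ m/s
T = 2πr/v = 1.081 × 10⁻¹⁵ s = 1081 as

1081 as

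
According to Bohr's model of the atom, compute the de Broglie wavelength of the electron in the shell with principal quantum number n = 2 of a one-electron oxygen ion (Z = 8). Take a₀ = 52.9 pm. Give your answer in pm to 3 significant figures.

The Bohr quantisation condition is nλ = 2πr_n.
r_n = n²a₀/Z = 26.4 pm
λ = 2πr_n/n = 2π·26.4/2 = 83.1 pm

83.1 pm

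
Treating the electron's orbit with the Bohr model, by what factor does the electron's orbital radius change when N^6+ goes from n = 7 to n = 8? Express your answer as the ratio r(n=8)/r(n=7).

r ∝ Z^-1 · n^2; with Z fixed, r ∝ n^2.
r(n=8)/r(n=7) = (8/7)^2 = 64/49

64/49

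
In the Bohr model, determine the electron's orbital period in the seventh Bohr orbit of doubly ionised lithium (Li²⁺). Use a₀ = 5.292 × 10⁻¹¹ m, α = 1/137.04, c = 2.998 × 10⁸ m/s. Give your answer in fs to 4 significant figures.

5.793 fs

r = n²a₀/Z = 7²·5.292 × 10⁻¹¹/3 = 8.644 × 10⁻¹⁰ m
v = Zαc/n = 3·0.007297·2.998 × 10⁸/7 = 9.376 × 10⁵ m/s
T = 2πr/v = 5.793 × 10⁻¹⁵ s = 5.793 fs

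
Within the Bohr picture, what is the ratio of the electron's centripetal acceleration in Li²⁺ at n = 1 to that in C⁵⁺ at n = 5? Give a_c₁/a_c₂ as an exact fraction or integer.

a_c ∝ Z^3 · n^-4
a_c₁/a_c₂ = (3/6)^3 · (1/5)^-4 = 625/8

625/8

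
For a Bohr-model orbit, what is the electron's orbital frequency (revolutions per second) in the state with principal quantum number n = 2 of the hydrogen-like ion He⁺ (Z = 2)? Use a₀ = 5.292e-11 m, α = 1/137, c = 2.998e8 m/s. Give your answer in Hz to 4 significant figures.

r = n²a₀/Z = 1.058e-10 m, v = Zαc/n = 2.188e6 m/s
f = v/(2πr) = 3.291e15 Hz

3.291e15 Hz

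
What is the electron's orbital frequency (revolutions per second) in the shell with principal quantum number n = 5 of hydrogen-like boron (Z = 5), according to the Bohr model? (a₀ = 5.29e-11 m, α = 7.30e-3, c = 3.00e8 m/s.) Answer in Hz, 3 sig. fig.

1.32e15 Hz

r = n²a₀/Z = 2.64e-10 m, v = Zαc/n = 2.19e6 m/s
f = v/(2πr) = 1.32e15 Hz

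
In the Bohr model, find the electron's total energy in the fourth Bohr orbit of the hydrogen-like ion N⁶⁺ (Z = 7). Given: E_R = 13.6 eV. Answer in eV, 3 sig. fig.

E_n = −E_R·Z²/n² = −13.6 × 7²/4² = -41.6 eV

-41.6 eV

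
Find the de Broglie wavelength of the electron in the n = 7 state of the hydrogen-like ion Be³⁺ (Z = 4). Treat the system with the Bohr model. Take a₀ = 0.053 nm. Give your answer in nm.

The Bohr quantisation condition is nλ = 2πr_n.
r_n = n²a₀/Z = 0.65 nm
λ = 2πr_n/n = 2π·0.65/7 = 0.58 nm

0.58 nm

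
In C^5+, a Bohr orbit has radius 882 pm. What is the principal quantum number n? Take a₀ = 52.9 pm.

r_n = n²a₀/Z ⇒ n² = rZ/a₀ = 882 × 6 / 52.9 ≈ 100.04
n = 10

10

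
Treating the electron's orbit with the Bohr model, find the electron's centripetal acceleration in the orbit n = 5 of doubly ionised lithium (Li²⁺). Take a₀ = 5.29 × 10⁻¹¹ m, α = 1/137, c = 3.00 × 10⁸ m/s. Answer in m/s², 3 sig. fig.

r = n²a₀/Z = 4.41 × 10⁻¹⁰ m, v = Zαc/n = 1.31 × 10⁶ m/s
a = v²/r = (1.31 × 10⁶)² / 4.41 × 10⁻¹⁰ = 3.92 × 10²¹ m/s²

3.92 × 10²¹ m/s²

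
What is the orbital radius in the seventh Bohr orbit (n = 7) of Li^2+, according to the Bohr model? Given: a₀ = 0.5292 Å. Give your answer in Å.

8.644 Å

r_n = n²a₀/Z = 7² × 0.5292 / 3
    = 49 × 0.5292 / 3 = 8.644 Å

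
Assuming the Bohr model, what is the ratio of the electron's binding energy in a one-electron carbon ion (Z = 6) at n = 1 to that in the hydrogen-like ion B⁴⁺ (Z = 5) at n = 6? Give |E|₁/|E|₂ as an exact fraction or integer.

|E| ∝ Z^2 · n^-2
|E|₁/|E|₂ = (6/5)^2 · (1/6)^-2 = 1296/25

1296/25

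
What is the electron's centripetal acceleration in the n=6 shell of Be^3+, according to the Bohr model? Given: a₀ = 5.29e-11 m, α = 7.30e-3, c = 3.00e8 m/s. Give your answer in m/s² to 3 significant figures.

r = n²a₀/Z = 4.76e-10 m, v = Zαc/n = 1.46e6 m/s
a = v²/r = (1.46e6)² / 4.76e-10 = 4.48e21 m/s²

4.48e21 m/s²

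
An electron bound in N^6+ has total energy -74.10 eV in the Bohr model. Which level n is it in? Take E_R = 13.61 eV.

3

E_n = −E_R Z²/n² ⇒ n² = E_R Z²/(−E_n) = 13.61 × 7² / 74.10 ≈ 9.00
n = 3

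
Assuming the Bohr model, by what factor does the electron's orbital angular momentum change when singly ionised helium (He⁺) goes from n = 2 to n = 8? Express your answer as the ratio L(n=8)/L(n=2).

L = nℏ depends only on n, so L ∝ n.
L(n=8)/L(n=2) = (8/2)^1 = 4

4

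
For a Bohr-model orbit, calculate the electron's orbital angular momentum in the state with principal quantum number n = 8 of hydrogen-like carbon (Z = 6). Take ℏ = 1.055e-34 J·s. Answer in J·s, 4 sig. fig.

8.440e-34 J·s

L_n = nℏ = 8 × 1.055e-34 = 8.440e-34 J·s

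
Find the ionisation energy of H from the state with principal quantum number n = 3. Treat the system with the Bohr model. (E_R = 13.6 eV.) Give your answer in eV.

E_n = −E_R·Z²/n² = −13.6 × 1²/3² eV = -1.51 eV
Ionisation energy = −E_n = 1.51 eV

1.51 eV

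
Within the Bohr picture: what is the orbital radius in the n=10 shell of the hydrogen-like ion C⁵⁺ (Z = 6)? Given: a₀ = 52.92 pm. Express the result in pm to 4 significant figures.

882.0 pm

r_n = n²a₀/Z = 10² × 52.92 / 6
    = 100 × 52.92 / 6 = 882.0 pm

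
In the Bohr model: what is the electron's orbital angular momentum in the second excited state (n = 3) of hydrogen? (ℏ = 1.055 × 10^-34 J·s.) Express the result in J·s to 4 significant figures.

L_n = nℏ = 3 × 1.055 × 10^-34 = 3.165 × 10^-34 J·s

3.165 × 10^-34 J·s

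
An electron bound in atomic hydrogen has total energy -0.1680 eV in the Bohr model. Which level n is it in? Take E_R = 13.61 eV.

E_n = −E_R Z²/n² ⇒ n² = E_R Z²/(−E_n) = 13.61 × 1² / 0.1680 ≈ 81.01
n = 9

9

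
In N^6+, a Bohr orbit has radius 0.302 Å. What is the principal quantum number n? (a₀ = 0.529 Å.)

r_n = n²a₀/Z ⇒ n² = rZ/a₀ = 0.302 × 7 / 0.529 ≈ 4.00
n = 2

2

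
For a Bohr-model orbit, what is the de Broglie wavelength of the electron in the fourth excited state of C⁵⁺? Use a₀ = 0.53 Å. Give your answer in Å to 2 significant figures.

2.8 Å

The Bohr quantisation condition is nλ = 2πr_n.
r_n = n²a₀/Z = 2.2 Å
λ = 2πr_n/n = 2π·2.2/5 = 2.8 Å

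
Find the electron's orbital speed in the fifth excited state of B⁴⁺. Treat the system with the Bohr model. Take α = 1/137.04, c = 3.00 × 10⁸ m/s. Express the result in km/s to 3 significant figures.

1820 km/s

v_n = Zαc/n = 5 × 0.00730 × 3.00 × 10⁸ / 6
    = 1820 km/s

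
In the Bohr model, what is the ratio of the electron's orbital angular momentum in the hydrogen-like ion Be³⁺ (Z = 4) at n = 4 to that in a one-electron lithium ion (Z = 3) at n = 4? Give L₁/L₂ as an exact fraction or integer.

1

L = nℏ is independent of Z.
L₁/L₂ = n₁/n₂ = 4/4 = 1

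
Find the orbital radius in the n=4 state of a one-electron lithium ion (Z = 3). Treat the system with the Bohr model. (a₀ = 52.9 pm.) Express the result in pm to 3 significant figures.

282 pm

r_n = n²a₀/Z = 4² × 52.9 / 3
    = 16 × 52.9 / 3 = 282 pm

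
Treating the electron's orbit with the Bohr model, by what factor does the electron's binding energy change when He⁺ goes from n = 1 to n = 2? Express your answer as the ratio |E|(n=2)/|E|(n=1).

|E| ∝ Z^2 · n^-2; with Z fixed, |E| ∝ n^-2.
|E|(n=2)/|E|(n=1) = (2/1)^-2 = 1/4

1/4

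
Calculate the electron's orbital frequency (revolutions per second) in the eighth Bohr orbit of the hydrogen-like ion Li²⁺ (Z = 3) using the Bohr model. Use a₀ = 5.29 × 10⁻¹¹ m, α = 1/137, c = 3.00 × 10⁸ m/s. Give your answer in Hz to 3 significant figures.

1.16 × 10¹⁴ Hz

r = n²a₀/Z = 1.13 × 10⁻⁹ m, v = Zαc/n = 8.21 × 10⁵ m/s
f = v/(2πr) = 1.16 × 10¹⁴ Hz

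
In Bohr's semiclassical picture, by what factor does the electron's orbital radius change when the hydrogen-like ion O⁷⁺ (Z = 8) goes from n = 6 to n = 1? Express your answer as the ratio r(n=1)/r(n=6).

r ∝ Z^-1 · n^2; with Z fixed, r ∝ n^2.
r(n=1)/r(n=6) = (1/6)^2 = 1/36

1/36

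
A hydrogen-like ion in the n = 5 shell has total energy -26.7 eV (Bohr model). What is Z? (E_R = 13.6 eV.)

7

E_n = −E_R Z²/n² ⇒ Z² = −E_n n²/E_R = 26.7 × 5² / 13.6 ≈ 49.08
Z = 7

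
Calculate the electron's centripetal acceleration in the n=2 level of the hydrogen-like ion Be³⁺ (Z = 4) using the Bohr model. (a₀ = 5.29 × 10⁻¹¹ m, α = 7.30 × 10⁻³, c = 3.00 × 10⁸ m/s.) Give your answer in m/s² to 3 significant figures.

3.63 × 10²³ m/s²

r = n²a₀/Z = 5.29 × 10⁻¹¹ m, v = Zαc/n = 4.38 × 10⁶ m/s
a = v²/r = (4.38 × 10⁶)² / 5.29 × 10⁻¹¹ = 3.63 × 10²³ m/s²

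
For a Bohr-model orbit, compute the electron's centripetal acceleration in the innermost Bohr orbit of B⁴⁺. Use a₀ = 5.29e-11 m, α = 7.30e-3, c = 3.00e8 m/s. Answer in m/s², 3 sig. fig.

r = n²a₀/Z = 1.06e-11 m, v = Zαc/n = 1.09e7 m/s
a = v²/r = (1.09e7)² / 1.06e-11 = 1.13e25 m/s²

1.13e25 m/s²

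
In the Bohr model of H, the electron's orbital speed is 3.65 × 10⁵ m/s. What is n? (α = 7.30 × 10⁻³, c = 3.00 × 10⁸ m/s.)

6

v_n = Zαc/n ⇒ n = Zαc/v = 1 × 0.00730 × 3.00 × 10⁸ / 3.65 × 10⁵ ≈ 6.00
n = 6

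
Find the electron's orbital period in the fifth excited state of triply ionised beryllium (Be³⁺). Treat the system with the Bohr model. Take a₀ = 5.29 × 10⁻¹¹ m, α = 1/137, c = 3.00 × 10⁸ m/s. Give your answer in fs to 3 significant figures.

2.05 fs

r = n²a₀/Z = 6²·5.29 × 10⁻¹¹/4 = 4.76 × 10⁻¹⁰ m
v = Zαc/n = 4·0.00730·3.00 × 10⁸/6 = 1.46 × 10⁶ m/s
T = 2πr/v = 2.05 × 10⁻¹⁵ s = 2.05 fs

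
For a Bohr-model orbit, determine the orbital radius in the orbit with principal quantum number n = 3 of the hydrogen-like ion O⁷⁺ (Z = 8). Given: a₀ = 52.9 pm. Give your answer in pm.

59.5 pm

r_n = n²a₀/Z = 3² × 52.9 / 8
    = 9 × 52.9 / 8 = 59.5 pm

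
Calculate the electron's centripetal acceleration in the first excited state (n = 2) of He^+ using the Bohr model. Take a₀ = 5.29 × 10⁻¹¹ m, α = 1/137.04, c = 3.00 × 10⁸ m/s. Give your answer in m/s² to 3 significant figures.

4.53 × 10²² m/s²

r = n²a₀/Z = 1.06 × 10⁻¹⁰ m, v = Zαc/n = 2.19 × 10⁶ m/s
a = v²/r = (2.19 × 10⁶)² / 1.06 × 10⁻¹⁰ = 4.53 × 10²² m/s²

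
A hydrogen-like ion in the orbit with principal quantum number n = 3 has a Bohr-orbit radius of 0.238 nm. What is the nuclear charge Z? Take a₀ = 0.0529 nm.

2

r_n = n²a₀/Z ⇒ Z = n²a₀/r = 3² × 0.0529 / 0.238 ≈ 2.00
Z = 2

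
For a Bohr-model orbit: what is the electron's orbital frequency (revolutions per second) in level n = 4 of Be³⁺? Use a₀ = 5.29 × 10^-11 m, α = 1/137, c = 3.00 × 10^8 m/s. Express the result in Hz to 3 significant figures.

r = n²a₀/Z = 2.12 × 10^-10 m, v = Zαc/n = 2.19 × 10^6 m/s
f = v/(2πr) = 1.65 × 10^15 Hz

1.65 × 10^15 Hz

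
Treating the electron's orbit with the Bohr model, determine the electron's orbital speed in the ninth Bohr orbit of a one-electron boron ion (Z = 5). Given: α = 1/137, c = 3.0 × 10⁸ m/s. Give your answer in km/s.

v_n = Zαc/n = 5 × 0.0073 × 3.0 × 10⁸ / 9
    = 1200 km/s

1200 km/s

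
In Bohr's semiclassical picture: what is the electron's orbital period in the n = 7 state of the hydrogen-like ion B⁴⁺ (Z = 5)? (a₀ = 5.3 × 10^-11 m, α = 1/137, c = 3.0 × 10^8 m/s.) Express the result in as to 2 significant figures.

r = n²a₀/Z = 7²·5.3 × 10^-11/5 = 5.2 × 10^-10 m
v = Zαc/n = 5·0.0073·3.0 × 10^8/7 = 1.6 × 10^6 m/s
T = 2πr/v = 2.1 × 10^-15 s = 2100 as

2100 as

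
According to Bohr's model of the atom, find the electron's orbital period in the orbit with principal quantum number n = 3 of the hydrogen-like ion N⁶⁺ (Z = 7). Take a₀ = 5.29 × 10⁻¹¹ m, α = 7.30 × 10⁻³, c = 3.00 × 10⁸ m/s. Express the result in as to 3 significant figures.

r = n²a₀/Z = 3²·5.29 × 10⁻¹¹/7 = 6.80 × 10⁻¹¹ m
v = Zαc/n = 7·0.00730·3.00 × 10⁸/3 = 5.11 × 10⁶ m/s
T = 2πr/v = 8.36 × 10⁻¹⁷ s = 83.6 as

83.6 as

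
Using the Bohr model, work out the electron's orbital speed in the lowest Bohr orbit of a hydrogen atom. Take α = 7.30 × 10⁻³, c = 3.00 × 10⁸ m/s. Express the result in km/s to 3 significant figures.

2190 km/s

v_n = Zαc/n = 1 × 0.00730 × 3.00 × 10⁸ / 1
    = 2190 km/s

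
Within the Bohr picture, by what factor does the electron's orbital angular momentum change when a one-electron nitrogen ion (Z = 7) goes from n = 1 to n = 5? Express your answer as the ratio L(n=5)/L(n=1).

L = nℏ depends only on n, so L ∝ n.
L(n=5)/L(n=1) = (5/1)^1 = 5

5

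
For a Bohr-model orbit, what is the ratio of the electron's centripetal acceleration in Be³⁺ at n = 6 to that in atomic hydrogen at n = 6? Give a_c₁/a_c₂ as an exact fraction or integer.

a_c ∝ Z^3 · n^-4
a_c₁/a_c₂ = (4/1)^3 · (6/6)^-4 = 64

64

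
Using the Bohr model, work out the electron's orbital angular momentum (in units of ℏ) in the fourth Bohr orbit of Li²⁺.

4

L_n = nℏ, so L/ℏ = n = 4.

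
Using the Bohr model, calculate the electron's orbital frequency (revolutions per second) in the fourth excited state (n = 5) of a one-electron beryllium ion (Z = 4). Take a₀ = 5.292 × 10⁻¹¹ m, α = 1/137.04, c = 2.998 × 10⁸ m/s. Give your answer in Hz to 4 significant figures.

r = n²a₀/Z = 3.308 × 10⁻¹⁰ m, v = Zαc/n = 1.750 × 10⁶ m/s
f = v/(2πr) = 8.422 × 10¹⁴ Hz

8.422 × 10¹⁴ Hz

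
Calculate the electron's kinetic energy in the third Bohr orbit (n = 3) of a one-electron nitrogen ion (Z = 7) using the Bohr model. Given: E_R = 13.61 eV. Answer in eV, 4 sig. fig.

For a Coulomb orbit the virial theorem gives K = −E_n.
E_n = −E_R·Z²/n², so K = E_R·Z²/n² = 13.61 × 7²/3² = 74.10 eV

74.10 eV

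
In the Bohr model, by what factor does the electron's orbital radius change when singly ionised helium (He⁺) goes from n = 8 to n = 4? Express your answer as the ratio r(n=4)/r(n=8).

r ∝ Z^-1 · n^2; with Z fixed, r ∝ n^2.
r(n=4)/r(n=8) = (4/8)^2 = 1/4

1/4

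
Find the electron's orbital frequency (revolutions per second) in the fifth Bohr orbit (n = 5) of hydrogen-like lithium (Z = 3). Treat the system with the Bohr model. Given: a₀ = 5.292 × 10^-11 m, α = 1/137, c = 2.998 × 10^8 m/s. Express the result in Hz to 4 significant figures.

4.739 × 10^14 Hz

r = n²a₀/Z = 4.410 × 10^-10 m, v = Zαc/n = 1.313 × 10^6 m/s
f = v/(2πr) = 4.739 × 10^14 Hz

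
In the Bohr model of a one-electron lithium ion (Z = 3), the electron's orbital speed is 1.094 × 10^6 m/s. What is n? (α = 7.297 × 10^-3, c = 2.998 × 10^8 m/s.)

6

v_n = Zαc/n ⇒ n = Zαc/v = 3 × 0.007297 × 2.998 × 10^8 / 1.094 × 10^6 ≈ 6.00
n = 6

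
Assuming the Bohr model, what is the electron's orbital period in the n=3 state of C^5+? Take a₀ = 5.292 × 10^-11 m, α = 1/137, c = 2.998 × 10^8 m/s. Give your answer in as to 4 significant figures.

114.0 as

r = n²a₀/Z = 3²·5.292 × 10^-11/6 = 7.938 × 10^-11 m
v = Zαc/n = 6·0.007299·2.998 × 10^8/3 = 4.377 × 10^6 m/s
T = 2πr/v = 1.140 × 10^-16 s = 114.0 as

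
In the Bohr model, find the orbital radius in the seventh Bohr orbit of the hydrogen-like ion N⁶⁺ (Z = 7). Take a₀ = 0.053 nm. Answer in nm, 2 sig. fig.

r_n = n²a₀/Z = 7² × 0.053 / 7
    = 49 × 0.053 / 7 = 0.37 nm

0.37 nm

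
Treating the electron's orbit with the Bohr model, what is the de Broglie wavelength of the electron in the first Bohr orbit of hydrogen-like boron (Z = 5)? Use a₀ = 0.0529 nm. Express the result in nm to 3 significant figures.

The Bohr quantisation condition is nλ = 2πr_n.
r_n = n²a₀/Z = 0.0106 nm
λ = 2πr_n/n = 2π·0.0106/1 = 0.0665 nm

0.0665 nm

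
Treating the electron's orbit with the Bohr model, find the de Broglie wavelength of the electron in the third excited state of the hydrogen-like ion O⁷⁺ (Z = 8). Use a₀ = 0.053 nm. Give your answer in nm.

The Bohr quantisation condition is nλ = 2πr_n.
r_n = n²a₀/Z = 0.11 nm
λ = 2πr_n/n = 2π·0.11/4 = 0.17 nm

0.17 nm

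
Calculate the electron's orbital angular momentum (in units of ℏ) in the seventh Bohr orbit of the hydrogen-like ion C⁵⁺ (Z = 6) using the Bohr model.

7

L_n = nℏ, so L/ℏ = n = 7.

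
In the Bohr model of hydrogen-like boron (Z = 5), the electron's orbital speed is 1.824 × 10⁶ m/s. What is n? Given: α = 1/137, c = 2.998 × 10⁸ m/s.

v_n = Zαc/n ⇒ n = Zαc/v = 5 × 0.007299 × 2.998 × 10⁸ / 1.824 × 10⁶ ≈ 6.00
n = 6

6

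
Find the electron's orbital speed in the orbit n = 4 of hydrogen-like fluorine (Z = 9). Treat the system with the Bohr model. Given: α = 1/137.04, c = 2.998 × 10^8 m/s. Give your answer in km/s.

4922 km/s

v_n = Zαc/n = 9 × 0.007297 × 2.998 × 10^8 / 4
    = 4922 km/s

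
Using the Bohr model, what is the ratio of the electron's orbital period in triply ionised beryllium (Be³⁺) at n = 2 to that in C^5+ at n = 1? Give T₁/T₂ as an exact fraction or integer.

18

T ∝ Z^-2 · n^3
T₁/T₂ = (4/6)^-2 · (2/1)^3 = 18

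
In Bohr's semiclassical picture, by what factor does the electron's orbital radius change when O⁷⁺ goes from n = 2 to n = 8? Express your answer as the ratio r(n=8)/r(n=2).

16

r ∝ Z^-1 · n^2; with Z fixed, r ∝ n^2.
r(n=8)/r(n=2) = (8/2)^2 = 16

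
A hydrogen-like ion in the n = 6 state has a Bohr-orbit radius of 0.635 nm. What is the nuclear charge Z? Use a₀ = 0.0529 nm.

r_n = n²a₀/Z ⇒ Z = n²a₀/r = 6² × 0.0529 / 0.635 ≈ 3.00
Z = 3

3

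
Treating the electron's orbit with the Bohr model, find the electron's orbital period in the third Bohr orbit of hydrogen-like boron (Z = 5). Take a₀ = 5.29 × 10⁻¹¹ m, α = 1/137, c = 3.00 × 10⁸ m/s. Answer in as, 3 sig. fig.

r = n²a₀/Z = 3²·5.29 × 10⁻¹¹/5 = 9.52 × 10⁻¹¹ m
v = Zαc/n = 5·0.00730·3.00 × 10⁸/3 = 3.65 × 10⁶ m/s
T = 2πr/v = 1.64 × 10⁻¹⁶ s = 164 as

164 as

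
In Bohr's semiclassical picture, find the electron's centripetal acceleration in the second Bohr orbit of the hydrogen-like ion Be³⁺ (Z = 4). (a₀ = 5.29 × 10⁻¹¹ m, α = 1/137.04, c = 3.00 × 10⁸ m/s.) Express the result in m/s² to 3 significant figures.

r = n²a₀/Z = 5.29 × 10⁻¹¹ m, v = Zαc/n = 4.38 × 10⁶ m/s
a = v²/r = (4.38 × 10⁶)² / 5.29 × 10⁻¹¹ = 3.62 × 10²³ m/s²

3.62 × 10²³ m/s²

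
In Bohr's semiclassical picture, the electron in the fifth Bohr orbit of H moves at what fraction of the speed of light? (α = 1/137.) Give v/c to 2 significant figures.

v_n = Zαc/n, so v/c = Zα/n = 1 × 0.0073 / 5 = 0.0015

0.0015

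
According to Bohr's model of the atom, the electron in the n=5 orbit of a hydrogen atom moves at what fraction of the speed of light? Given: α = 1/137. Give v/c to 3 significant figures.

0.00146

v_n = Zαc/n, so v/c = Zα/n = 1 × 0.00730 / 5 = 0.00146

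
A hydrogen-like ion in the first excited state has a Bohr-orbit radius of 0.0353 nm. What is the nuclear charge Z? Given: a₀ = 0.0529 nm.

r_n = n²a₀/Z ⇒ Z = n²a₀/r = 2² × 0.0529 / 0.0353 ≈ 5.99
Z = 6

6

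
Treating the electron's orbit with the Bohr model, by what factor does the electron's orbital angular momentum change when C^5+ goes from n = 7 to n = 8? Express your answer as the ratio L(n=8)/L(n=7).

8/7

L = nℏ depends only on n, so L ∝ n.
L(n=8)/L(n=7) = (8/7)^1 = 8/7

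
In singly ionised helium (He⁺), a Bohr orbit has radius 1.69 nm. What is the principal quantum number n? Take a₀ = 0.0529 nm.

8

r_n = n²a₀/Z ⇒ n² = rZ/a₀ = 1.69 × 2 / 0.0529 ≈ 63.89
n = 8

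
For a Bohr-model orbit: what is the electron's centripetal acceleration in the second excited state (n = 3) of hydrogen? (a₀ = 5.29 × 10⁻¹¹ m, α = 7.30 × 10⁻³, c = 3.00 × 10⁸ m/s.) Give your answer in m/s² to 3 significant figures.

1.12 × 10²¹ m/s²

r = n²a₀/Z = 4.76 × 10⁻¹⁰ m, v = Zαc/n = 7.30 × 10⁵ m/s
a = v²/r = (7.30 × 10⁵)² / 4.76 × 10⁻¹⁰ = 1.12 × 10²¹ m/s²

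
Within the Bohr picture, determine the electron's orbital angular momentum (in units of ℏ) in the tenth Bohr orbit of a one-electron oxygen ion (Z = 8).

10

L_n = nℏ, so L/ℏ = n = 10.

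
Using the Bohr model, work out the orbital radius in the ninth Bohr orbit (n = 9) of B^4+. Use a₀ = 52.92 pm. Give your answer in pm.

857.3 pm

r_n = n²a₀/Z = 9² × 52.92 / 5
    = 81 × 52.92 / 5 = 857.3 pm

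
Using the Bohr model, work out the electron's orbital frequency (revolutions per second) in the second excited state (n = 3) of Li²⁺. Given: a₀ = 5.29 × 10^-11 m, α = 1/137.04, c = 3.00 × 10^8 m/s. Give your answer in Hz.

2.20 × 10^15 Hz

r = n²a₀/Z = 1.59 × 10^-10 m, v = Zαc/n = 2.19 × 10^6 m/s
f = v/(2πr) = 2.20 × 10^15 Hz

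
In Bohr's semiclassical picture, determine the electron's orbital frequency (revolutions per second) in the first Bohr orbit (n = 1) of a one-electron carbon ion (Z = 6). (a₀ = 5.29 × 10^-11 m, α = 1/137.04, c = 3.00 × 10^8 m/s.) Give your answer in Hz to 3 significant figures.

2.37 × 10^17 Hz

r = n²a₀/Z = 8.82 × 10^-12 m, v = Zαc/n = 1.31 × 10^7 m/s
f = v/(2πr) = 2.37 × 10^17 Hz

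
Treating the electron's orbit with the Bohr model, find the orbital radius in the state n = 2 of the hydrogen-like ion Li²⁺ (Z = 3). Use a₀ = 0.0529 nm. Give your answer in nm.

0.0705 nm

r_n = n²a₀/Z = 2² × 0.0529 / 3
    = 4 × 0.0529 / 3 = 0.0705 nm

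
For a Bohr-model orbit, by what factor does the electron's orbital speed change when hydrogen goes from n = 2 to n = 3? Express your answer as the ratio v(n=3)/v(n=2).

v ∝ Z^1 · n^-1; with Z fixed, v ∝ n^-1.
v(n=3)/v(n=2) = (3/2)^-1 = 2/3

2/3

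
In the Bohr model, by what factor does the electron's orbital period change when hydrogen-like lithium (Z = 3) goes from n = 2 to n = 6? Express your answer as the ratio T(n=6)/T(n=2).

T ∝ Z^-2 · n^3; with Z fixed, T ∝ n^3.
T(n=6)/T(n=2) = (6/2)^3 = 27

27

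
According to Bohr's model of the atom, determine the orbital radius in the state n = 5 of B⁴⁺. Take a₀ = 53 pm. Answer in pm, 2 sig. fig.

260 pm

r_n = n²a₀/Z = 5² × 53 / 5
    = 25 × 53 / 5 = 260 pm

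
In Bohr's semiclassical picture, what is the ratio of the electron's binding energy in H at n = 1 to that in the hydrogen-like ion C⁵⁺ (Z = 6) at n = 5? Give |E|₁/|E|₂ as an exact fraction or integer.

|E| ∝ Z^2 · n^-2
|E|₁/|E|₂ = (1/6)^2 · (1/5)^-2 = 25/36

25/36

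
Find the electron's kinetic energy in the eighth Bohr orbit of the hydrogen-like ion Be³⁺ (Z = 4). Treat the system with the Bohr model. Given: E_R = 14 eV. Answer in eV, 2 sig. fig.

3.5 eV

For a Coulomb orbit the virial theorem gives K = −E_n.
E_n = −E_R·Z²/n², so K = E_R·Z²/n² = 14 × 4²/8² = 3.5 eV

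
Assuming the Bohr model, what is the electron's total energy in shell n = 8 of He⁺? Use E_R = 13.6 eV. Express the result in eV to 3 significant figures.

E_n = −E_R·Z²/n² = −13.6 × 2²/8² = -0.850 eV

-0.850 eV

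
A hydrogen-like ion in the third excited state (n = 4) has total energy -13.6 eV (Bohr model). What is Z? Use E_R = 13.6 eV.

E_n = −E_R Z²/n² ⇒ Z² = −E_n n²/E_R = 13.6 × 4² / 13.6 ≈ 16.00
Z = 4

4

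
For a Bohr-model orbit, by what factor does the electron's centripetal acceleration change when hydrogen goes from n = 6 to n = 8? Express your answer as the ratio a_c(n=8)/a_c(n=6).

81/256

a_c ∝ Z^3 · n^-4; with Z fixed, a_c ∝ n^-4.
a_c(n=8)/a_c(n=6) = (8/6)^-4 = 81/256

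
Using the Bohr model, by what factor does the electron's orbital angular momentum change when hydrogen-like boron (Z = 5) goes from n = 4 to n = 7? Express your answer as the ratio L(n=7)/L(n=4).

L = nℏ depends only on n, so L ∝ n.
L(n=7)/L(n=4) = (7/4)^1 = 7/4

7/4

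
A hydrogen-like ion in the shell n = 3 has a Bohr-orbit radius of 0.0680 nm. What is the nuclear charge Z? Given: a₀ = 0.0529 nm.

7

r_n = n²a₀/Z ⇒ Z = n²a₀/r = 3² × 0.0529 / 0.0680 ≈ 7.00
Z = 7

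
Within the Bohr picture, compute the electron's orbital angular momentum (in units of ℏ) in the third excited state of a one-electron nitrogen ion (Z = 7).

L_n = nℏ, so L/ℏ = n = 4.

4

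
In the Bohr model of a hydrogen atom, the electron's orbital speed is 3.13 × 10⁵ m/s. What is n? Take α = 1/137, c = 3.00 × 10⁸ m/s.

7

v_n = Zαc/n ⇒ n = Zαc/v = 1 × 0.00730 × 3.00 × 10⁸ / 3.13 × 10⁵ ≈ 7.00
n = 7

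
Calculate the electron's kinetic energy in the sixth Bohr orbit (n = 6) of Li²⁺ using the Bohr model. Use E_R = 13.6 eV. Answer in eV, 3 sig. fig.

For a Coulomb orbit the virial theorem gives K = −E_n.
E_n = −E_R·Z²/n², so K = E_R·Z²/n² = 13.6 × 3²/6² = 3.40 eV

3.40 eV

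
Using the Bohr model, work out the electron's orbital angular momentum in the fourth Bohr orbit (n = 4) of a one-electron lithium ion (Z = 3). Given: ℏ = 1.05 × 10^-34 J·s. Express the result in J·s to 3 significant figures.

4.20 × 10^-34 J·s

L_n = nℏ = 4 × 1.05 × 10^-34 = 4.20 × 10^-34 J·s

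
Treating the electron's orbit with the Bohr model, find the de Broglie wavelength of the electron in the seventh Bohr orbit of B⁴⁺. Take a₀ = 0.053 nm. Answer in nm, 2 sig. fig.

The Bohr quantisation condition is nλ = 2πr_n.
r_n = n²a₀/Z = 0.52 nm
λ = 2πr_n/n = 2π·0.52/7 = 0.47 nm

0.47 nm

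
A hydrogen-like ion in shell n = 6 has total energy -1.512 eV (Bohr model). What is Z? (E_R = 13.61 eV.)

E_n = −E_R Z²/n² ⇒ Z² = −E_n n²/E_R = 1.512 × 6² / 13.61 ≈ 4.00
Z = 2

2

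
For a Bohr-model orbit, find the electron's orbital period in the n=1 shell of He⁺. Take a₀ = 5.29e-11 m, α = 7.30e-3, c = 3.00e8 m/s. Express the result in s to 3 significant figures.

r = n²a₀/Z = 1²·5.29e-11/2 = 2.65e-11 m
v = Zαc/n = 2·0.00730·3.00e8/1 = 4.38e6 m/s
T = 2πr/v = 3.79e-17 s

3.79e-17 s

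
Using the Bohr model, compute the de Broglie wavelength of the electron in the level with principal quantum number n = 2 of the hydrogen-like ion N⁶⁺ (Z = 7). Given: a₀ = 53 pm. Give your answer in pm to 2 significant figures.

95 pm

The Bohr quantisation condition is nλ = 2πr_n.
r_n = n²a₀/Z = 30 pm
λ = 2πr_n/n = 2π·30/2 = 95 pm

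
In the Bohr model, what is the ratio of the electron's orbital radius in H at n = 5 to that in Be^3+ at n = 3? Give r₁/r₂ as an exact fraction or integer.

100/9

r ∝ Z^-1 · n^2
r₁/r₂ = (1/4)^-1 · (5/3)^2 = 100/9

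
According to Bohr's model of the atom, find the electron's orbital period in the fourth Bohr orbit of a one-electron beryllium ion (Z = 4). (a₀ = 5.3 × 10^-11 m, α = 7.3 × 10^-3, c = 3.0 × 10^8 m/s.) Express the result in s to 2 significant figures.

6.1 × 10^-16 s

r = n²a₀/Z = 4²·5.3 × 10^-11/4 = 2.1 × 10^-10 m
v = Zαc/n = 4·0.0073·3.0 × 10^8/4 = 2.2 × 10^6 m/s
T = 2πr/v = 6.1 × 10^-16 s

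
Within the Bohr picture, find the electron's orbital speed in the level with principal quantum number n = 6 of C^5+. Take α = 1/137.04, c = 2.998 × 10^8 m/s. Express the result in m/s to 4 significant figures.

2.188 × 10^6 m/s

v_n = Zαc/n = 6 × 0.007297 × 2.998 × 10^8 / 6
    = 2.188 × 10^6 m/s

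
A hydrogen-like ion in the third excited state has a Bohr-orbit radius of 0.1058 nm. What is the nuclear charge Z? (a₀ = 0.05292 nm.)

8

r_n = n²a₀/Z ⇒ Z = n²a₀/r = 4² × 0.05292 / 0.1058 ≈ 8.00
Z = 8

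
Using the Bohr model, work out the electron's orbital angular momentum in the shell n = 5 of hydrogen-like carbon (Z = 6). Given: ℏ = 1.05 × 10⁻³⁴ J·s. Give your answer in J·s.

5.25 × 10⁻³⁴ J·s

L_n = nℏ = 5 × 1.05 × 10⁻³⁴ = 5.25 × 10⁻³⁴ J·s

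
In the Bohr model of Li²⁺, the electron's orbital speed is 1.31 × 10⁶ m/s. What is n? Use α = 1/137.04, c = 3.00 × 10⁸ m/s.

v_n = Zαc/n ⇒ n = Zαc/v = 3 × 0.00730 × 3.00 × 10⁸ / 1.31 × 10⁶ ≈ 5.01
n = 5

5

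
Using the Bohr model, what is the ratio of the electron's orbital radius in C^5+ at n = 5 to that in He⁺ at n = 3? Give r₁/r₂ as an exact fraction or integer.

r ∝ Z^-1 · n^2
r₁/r₂ = (6/2)^-1 · (5/3)^2 = 25/27

25/27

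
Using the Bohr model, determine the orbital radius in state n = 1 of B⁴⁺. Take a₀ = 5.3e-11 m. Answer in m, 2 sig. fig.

1.1e-11 m

r_n = n²a₀/Z = 1² × 5.3e-11 / 5
    = 1 × 5.3e-11 / 5 = 1.1e-11 m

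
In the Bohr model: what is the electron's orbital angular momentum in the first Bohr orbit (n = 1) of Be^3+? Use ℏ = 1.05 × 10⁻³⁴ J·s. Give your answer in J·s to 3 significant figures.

1.05 × 10⁻³⁴ J·s

L_n = nℏ = 1 × 1.05 × 10⁻³⁴ = 1.05 × 10⁻³⁴ J·s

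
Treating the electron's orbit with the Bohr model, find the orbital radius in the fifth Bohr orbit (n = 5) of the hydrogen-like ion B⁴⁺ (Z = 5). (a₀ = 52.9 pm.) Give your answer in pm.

264 pm

r_n = n²a₀/Z = 5² × 52.9 / 5
    = 25 × 52.9 / 5 = 264 pm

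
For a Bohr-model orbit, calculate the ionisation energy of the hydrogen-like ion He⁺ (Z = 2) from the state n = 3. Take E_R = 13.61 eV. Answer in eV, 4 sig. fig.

6.049 eV

E_n = −E_R·Z²/n² = −13.61 × 2²/3² eV = -6.049 eV
Ionisation energy = −E_n = 6.049 eV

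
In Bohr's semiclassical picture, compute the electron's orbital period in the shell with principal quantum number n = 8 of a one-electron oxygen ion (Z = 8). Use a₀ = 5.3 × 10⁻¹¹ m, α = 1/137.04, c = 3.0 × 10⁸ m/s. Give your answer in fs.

r = n²a₀/Z = 8²·5.3 × 10⁻¹¹/8 = 4.2 × 10⁻¹⁰ m
v = Zαc/n = 8·0.0073·3.0 × 10⁸/8 = 2.2 × 10⁶ m/s
T = 2πr/v = 1.2 × 10⁻¹⁵ s = 1.2 fs

1.2 fs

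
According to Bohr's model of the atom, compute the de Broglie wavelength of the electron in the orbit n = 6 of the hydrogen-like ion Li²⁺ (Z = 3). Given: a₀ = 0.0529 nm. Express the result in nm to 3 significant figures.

0.665 nm

The Bohr quantisation condition is nλ = 2πr_n.
r_n = n²a₀/Z = 0.635 nm
λ = 2πr_n/n = 2π·0.635/6 = 0.665 nm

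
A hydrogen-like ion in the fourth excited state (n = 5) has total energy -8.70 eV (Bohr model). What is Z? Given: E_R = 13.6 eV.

E_n = −E_R Z²/n² ⇒ Z² = −E_n n²/E_R = 8.70 × 5² / 13.6 ≈ 15.99
Z = 4

4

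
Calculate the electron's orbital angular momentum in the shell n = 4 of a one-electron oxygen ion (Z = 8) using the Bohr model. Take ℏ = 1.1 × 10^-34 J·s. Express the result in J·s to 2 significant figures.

L_n = nℏ = 4 × 1.1 × 10^-34 = 4.4 × 10^-34 J·s

4.4 × 10^-34 J·s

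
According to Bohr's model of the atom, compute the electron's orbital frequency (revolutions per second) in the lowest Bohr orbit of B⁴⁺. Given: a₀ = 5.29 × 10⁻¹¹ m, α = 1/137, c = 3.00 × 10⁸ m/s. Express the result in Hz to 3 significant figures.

1.65 × 10¹⁷ Hz

r = n²a₀/Z = 1.06 × 10⁻¹¹ m, v = Zαc/n = 1.09 × 10⁷ m/s
f = v/(2πr) = 1.65 × 10¹⁷ Hz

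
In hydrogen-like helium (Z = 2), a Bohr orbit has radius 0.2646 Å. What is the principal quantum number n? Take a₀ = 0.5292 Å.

r_n = n²a₀/Z ⇒ n² = rZ/a₀ = 0.2646 × 2 / 0.5292 ≈ 1.00
n = 1

1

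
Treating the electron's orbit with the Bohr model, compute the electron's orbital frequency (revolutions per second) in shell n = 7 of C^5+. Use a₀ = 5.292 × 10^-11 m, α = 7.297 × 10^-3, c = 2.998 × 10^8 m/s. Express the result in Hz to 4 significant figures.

6.905 × 10^14 Hz

r = n²a₀/Z = 4.322 × 10^-10 m, v = Zαc/n = 1.875 × 10^6 m/s
f = v/(2πr) = 6.905 × 10^14 Hz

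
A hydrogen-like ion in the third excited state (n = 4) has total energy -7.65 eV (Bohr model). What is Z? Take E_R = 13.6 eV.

E_n = −E_R Z²/n² ⇒ Z² = −E_n n²/E_R = 7.65 × 4² / 13.6 ≈ 9.00
Z = 3

3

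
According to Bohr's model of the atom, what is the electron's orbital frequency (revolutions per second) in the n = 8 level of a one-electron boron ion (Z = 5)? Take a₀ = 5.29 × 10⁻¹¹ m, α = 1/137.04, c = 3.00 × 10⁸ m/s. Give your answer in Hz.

3.22 × 10¹⁴ Hz

r = n²a₀/Z = 6.77 × 10⁻¹⁰ m, v = Zαc/n = 1.37 × 10⁶ m/s
f = v/(2πr) = 3.22 × 10¹⁴ Hz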